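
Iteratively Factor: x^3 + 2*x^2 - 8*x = (x - 2)*(x^2 + 4*x) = x*(x - 2)*(x + 4)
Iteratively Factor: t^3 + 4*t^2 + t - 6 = (t + 2)*(t^2 + 2*t - 3) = (t + 2)*(t + 3)*(t - 1)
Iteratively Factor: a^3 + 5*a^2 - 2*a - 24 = (a + 4)*(a^2 + a - 6) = (a + 3)*(a + 4)*(a - 2)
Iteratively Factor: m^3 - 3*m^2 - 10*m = (m + 2)*(m^2 - 5*m) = (m - 5)*(m + 2)*(m)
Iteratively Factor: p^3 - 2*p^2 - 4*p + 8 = (p + 2)*(p^2 - 4*p + 4) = (p - 2)*(p + 2)*(p - 2)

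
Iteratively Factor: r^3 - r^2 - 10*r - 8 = (r - 4)*(r^2 + 3*r + 2) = (r - 4)*(r + 1)*(r + 2)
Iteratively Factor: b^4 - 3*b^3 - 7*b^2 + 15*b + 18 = (b - 3)*(b^3 - 7*b - 6) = (b - 3)*(b + 2)*(b^2 - 2*b - 3) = (b - 3)*(b + 1)*(b + 2)*(b - 3)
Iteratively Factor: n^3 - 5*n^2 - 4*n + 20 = (n - 5)*(n^2 - 4) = (n - 5)*(n - 2)*(n + 2)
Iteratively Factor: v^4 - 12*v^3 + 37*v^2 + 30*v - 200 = (v - 4)*(v^3 - 8*v^2 + 5*v + 50) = (v - 4)*(v + 2)*(v^2 - 10*v + 25) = (v - 5)*(v - 4)*(v + 2)*(v - 5)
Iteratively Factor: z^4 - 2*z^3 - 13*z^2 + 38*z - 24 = (z + 4)*(z^3 - 6*z^2 + 11*z - 6) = (z - 1)*(z + 4)*(z^2 - 5*z + 6) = (z - 2)*(z - 1)*(z + 4)*(z - 3)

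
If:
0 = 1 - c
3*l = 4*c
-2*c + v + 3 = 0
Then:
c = 1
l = 4/3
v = -1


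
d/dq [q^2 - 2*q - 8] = 2*q - 2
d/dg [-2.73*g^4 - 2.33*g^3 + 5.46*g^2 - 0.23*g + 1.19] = -10.92*g^3 - 6.99*g^2 + 10.92*g - 0.23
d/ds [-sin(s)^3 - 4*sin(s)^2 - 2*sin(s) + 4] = (-8*sin(s) + 3*cos(s)^2 - 5)*cos(s)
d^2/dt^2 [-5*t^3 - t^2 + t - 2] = -30*t - 2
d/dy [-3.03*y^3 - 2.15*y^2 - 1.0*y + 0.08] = -9.09*y^2 - 4.3*y - 1.0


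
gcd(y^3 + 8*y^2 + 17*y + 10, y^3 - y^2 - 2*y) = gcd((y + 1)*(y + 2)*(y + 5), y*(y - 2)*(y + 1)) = y + 1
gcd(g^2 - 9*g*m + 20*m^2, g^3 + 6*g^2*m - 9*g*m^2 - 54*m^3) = 1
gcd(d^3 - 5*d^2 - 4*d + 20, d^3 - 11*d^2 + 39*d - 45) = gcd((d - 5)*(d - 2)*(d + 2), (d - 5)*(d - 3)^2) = d - 5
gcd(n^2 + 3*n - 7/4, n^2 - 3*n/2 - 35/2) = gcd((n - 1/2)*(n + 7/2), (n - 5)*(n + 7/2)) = n + 7/2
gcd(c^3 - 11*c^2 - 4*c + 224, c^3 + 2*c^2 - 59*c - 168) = c - 8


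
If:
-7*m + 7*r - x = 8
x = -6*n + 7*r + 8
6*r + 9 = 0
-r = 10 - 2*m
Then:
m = 17/4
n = 61/8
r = -3/2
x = -193/4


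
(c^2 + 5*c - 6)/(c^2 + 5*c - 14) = (c^2 + 5*c - 6)/(c^2 + 5*c - 14)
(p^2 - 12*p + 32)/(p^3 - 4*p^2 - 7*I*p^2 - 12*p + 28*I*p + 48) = (p - 8)/(p^2 - 7*I*p - 12)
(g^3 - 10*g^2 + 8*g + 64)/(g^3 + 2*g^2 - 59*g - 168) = (g^2 - 2*g - 8)/(g^2 + 10*g + 21)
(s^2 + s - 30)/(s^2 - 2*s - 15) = (s + 6)/(s + 3)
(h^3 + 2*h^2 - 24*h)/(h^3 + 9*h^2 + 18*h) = (h - 4)/(h + 3)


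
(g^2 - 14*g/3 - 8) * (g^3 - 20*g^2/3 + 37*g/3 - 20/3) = g^5 - 34*g^4/3 + 319*g^3/9 - 98*g^2/9 - 608*g/9 + 160/3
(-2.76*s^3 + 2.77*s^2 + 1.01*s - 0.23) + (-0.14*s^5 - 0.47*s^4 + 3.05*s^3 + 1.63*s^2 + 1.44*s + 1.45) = -0.14*s^5 - 0.47*s^4 + 0.29*s^3 + 4.4*s^2 + 2.45*s + 1.22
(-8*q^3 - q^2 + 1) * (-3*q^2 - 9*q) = 24*q^5 + 75*q^4 + 9*q^3 - 3*q^2 - 9*q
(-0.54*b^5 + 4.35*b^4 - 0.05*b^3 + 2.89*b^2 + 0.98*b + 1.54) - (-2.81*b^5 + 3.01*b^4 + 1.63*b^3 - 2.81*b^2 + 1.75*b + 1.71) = 2.27*b^5 + 1.34*b^4 - 1.68*b^3 + 5.7*b^2 - 0.77*b - 0.17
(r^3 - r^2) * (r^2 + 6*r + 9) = r^5 + 5*r^4 + 3*r^3 - 9*r^2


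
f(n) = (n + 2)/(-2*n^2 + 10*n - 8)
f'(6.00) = 0.23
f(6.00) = -0.40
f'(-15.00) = 0.00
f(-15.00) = 0.02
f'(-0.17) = -0.31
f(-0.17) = -0.19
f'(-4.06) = -0.00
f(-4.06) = 0.03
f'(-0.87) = -0.10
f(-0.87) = -0.06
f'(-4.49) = -0.00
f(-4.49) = 0.03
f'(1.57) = -1.37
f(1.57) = 1.29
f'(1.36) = -3.71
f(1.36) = 1.77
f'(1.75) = -0.69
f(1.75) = 1.11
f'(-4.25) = -0.00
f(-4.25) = 0.03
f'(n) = (n + 2)*(4*n - 10)/(-2*n^2 + 10*n - 8)^2 + 1/(-2*n^2 + 10*n - 8) = (-n^2 + 5*n + (n + 2)*(2*n - 5) - 4)/(2*(n^2 - 5*n + 4)^2)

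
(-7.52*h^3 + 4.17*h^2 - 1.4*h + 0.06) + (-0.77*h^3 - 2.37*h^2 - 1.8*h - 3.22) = -8.29*h^3 + 1.8*h^2 - 3.2*h - 3.16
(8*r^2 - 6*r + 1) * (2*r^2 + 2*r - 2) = 16*r^4 + 4*r^3 - 26*r^2 + 14*r - 2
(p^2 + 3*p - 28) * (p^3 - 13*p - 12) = p^5 + 3*p^4 - 41*p^3 - 51*p^2 + 328*p + 336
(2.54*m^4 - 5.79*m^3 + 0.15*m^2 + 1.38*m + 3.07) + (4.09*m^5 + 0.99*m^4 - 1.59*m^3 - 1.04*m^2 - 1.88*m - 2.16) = 4.09*m^5 + 3.53*m^4 - 7.38*m^3 - 0.89*m^2 - 0.5*m + 0.91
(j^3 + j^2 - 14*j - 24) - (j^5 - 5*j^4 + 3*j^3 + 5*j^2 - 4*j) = -j^5 + 5*j^4 - 2*j^3 - 4*j^2 - 10*j - 24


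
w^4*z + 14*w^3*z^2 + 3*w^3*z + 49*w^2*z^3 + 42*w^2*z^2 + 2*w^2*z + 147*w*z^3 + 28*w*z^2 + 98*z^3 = (w + 2)*(w + 7*z)^2*(w*z + z)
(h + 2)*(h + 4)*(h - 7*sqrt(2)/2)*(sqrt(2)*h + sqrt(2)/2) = sqrt(2)*h^4 - 7*h^3 + 13*sqrt(2)*h^3/2 - 91*h^2/2 + 11*sqrt(2)*h^2 - 77*h + 4*sqrt(2)*h - 28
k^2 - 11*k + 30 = (k - 6)*(k - 5)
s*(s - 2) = s^2 - 2*s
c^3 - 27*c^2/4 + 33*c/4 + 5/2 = (c - 5)*(c - 2)*(c + 1/4)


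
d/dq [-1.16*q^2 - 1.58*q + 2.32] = -2.32*q - 1.58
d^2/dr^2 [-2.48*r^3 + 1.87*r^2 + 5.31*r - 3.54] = 3.74 - 14.88*r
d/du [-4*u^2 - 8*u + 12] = -8*u - 8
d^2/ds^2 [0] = 0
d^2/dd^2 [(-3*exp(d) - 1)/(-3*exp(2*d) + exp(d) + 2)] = (27*exp(4*d) + 45*exp(3*d) + 99*exp(2*d) + 19*exp(d) + 10)*exp(d)/(27*exp(6*d) - 27*exp(5*d) - 45*exp(4*d) + 35*exp(3*d) + 30*exp(2*d) - 12*exp(d) - 8)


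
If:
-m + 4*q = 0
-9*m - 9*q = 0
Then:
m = 0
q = 0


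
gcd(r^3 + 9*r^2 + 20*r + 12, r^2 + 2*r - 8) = 1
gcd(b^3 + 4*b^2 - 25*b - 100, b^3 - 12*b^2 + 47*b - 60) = b - 5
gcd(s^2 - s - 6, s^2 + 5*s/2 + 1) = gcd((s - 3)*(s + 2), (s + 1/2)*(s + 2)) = s + 2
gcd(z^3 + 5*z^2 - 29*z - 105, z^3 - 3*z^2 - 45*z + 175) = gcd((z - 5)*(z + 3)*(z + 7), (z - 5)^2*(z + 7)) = z^2 + 2*z - 35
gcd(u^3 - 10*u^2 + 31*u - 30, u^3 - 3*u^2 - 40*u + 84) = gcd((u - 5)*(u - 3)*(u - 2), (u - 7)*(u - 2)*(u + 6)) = u - 2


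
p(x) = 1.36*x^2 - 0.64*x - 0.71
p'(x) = 2.72*x - 0.64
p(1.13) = 0.30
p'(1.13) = 2.43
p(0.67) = -0.53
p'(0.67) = 1.18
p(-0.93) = 1.06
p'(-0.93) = -3.17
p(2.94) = 9.16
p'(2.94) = 7.36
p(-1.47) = 3.17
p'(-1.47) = -4.64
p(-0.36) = -0.30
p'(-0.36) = -1.62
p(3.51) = 13.80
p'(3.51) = 8.91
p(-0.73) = 0.48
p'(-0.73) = -2.63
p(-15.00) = 314.89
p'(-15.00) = -41.44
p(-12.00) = 202.81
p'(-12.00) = -33.28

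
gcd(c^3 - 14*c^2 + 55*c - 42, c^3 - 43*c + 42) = c^2 - 7*c + 6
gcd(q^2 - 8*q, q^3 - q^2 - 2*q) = q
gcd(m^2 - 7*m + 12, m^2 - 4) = 1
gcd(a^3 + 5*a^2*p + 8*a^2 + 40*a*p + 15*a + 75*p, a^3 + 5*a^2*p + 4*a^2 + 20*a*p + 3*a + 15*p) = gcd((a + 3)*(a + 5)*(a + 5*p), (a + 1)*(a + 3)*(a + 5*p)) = a^2 + 5*a*p + 3*a + 15*p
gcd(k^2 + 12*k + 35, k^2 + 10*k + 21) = k + 7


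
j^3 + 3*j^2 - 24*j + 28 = (j - 2)^2*(j + 7)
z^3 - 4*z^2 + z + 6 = (z - 3)*(z - 2)*(z + 1)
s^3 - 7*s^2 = s^2*(s - 7)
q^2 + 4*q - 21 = (q - 3)*(q + 7)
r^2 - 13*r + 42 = (r - 7)*(r - 6)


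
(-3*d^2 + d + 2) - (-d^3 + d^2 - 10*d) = d^3 - 4*d^2 + 11*d + 2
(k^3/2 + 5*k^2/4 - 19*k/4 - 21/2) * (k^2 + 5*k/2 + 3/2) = k^5/2 + 5*k^4/2 - 7*k^3/8 - 41*k^2/2 - 267*k/8 - 63/4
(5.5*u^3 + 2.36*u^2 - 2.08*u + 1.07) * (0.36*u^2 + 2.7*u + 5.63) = 1.98*u^5 + 15.6996*u^4 + 36.5882*u^3 + 8.056*u^2 - 8.8214*u + 6.0241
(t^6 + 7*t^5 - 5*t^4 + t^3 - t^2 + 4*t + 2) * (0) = 0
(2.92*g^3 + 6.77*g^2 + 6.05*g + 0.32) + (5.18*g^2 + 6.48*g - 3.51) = 2.92*g^3 + 11.95*g^2 + 12.53*g - 3.19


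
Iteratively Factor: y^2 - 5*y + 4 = (y - 1)*(y - 4)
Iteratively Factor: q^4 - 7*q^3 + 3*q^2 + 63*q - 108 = (q - 4)*(q^3 - 3*q^2 - 9*q + 27) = (q - 4)*(q - 3)*(q^2 - 9) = (q - 4)*(q - 3)*(q + 3)*(q - 3)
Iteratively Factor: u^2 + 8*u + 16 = (u + 4)*(u + 4)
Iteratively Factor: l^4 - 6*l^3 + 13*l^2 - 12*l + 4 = (l - 1)*(l^3 - 5*l^2 + 8*l - 4) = (l - 2)*(l - 1)*(l^2 - 3*l + 2) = (l - 2)^2*(l - 1)*(l - 1)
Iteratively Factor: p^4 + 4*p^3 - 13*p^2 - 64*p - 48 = (p + 4)*(p^3 - 13*p - 12) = (p - 4)*(p + 4)*(p^2 + 4*p + 3) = (p - 4)*(p + 3)*(p + 4)*(p + 1)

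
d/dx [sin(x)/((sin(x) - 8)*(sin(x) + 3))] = (cos(x)^2 - 25)*cos(x)/((sin(x) - 8)^2*(sin(x) + 3)^2)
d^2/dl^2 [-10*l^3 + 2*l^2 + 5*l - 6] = 4 - 60*l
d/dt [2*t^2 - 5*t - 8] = 4*t - 5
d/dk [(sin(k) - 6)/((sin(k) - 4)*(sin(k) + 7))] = (12*sin(k) + cos(k)^2 - 11)*cos(k)/((sin(k) - 4)^2*(sin(k) + 7)^2)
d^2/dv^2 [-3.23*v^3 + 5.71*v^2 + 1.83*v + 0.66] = 11.42 - 19.38*v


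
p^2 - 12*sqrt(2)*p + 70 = (p - 7*sqrt(2))*(p - 5*sqrt(2))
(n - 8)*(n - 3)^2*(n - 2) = n^4 - 16*n^3 + 85*n^2 - 186*n + 144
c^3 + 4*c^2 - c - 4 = (c - 1)*(c + 1)*(c + 4)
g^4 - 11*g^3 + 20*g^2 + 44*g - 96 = (g - 8)*(g - 3)*(g - 2)*(g + 2)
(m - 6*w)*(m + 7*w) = m^2 + m*w - 42*w^2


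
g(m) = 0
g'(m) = 0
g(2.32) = 0.00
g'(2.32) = 0.00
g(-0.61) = 0.00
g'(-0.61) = 0.00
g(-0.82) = 0.00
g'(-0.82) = 0.00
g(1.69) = 0.00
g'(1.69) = 0.00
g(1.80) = 0.00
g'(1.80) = 0.00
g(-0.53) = 0.00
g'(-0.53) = 0.00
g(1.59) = 0.00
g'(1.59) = 0.00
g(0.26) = 0.00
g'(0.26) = 0.00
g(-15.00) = 0.00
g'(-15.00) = 0.00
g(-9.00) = 0.00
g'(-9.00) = 0.00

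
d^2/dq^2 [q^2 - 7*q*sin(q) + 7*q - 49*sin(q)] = 7*q*sin(q) + 49*sin(q) - 14*cos(q) + 2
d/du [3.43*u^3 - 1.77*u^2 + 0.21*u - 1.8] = 10.29*u^2 - 3.54*u + 0.21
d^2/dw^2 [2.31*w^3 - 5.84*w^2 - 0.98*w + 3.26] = 13.86*w - 11.68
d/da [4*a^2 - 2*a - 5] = 8*a - 2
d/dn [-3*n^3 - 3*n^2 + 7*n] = -9*n^2 - 6*n + 7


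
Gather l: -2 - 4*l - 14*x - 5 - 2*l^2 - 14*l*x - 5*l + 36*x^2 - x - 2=-2*l^2 + l*(-14*x - 9) + 36*x^2 - 15*x - 9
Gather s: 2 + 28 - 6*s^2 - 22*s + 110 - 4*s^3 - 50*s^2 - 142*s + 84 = -4*s^3 - 56*s^2 - 164*s + 224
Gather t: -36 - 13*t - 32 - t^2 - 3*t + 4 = -t^2 - 16*t - 64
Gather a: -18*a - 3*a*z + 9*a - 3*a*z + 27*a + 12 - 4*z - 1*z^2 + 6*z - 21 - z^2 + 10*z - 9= a*(18 - 6*z) - 2*z^2 + 12*z - 18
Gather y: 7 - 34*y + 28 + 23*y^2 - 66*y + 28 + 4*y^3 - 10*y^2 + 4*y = 4*y^3 + 13*y^2 - 96*y + 63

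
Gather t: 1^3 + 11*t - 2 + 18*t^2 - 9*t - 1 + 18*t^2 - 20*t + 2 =36*t^2 - 18*t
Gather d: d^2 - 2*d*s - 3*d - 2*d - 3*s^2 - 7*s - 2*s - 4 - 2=d^2 + d*(-2*s - 5) - 3*s^2 - 9*s - 6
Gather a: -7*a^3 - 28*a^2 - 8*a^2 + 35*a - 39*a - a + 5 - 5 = -7*a^3 - 36*a^2 - 5*a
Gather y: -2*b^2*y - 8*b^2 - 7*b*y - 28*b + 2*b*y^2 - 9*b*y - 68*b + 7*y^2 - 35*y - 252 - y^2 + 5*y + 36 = -8*b^2 - 96*b + y^2*(2*b + 6) + y*(-2*b^2 - 16*b - 30) - 216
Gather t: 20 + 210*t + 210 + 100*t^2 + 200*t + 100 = 100*t^2 + 410*t + 330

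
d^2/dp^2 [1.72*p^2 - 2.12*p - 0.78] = 3.44000000000000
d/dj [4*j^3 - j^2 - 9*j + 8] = 12*j^2 - 2*j - 9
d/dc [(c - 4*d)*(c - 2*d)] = 2*c - 6*d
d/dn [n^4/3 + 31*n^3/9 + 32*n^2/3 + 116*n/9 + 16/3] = 4*n^3/3 + 31*n^2/3 + 64*n/3 + 116/9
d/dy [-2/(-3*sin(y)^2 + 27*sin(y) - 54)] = 2*(9 - 2*sin(y))*cos(y)/(3*(sin(y)^2 - 9*sin(y) + 18)^2)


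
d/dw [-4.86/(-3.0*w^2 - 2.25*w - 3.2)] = (-29.16*w - 10.935)/(3.0*w^2 + 2.25*w + 3.2)^2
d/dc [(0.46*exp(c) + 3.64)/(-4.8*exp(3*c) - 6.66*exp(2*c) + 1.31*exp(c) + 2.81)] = (4.416*exp(3*c) + 55.4796*exp(2*c) + 48.4848*exp(c) - 3.4758)*exp(c)/(23.04*exp(6*c) + 63.936*exp(5*c) + 31.7796*exp(4*c) - 44.4252*exp(3*c) - 35.7131*exp(2*c) + 7.3622*exp(c) + 7.8961)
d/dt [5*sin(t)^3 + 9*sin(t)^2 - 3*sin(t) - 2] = 3*(5*sin(t)^2 + 6*sin(t) - 1)*cos(t)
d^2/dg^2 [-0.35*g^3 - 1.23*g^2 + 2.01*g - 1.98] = -2.1*g - 2.46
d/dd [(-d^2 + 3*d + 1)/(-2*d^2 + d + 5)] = (5*d^2 - 6*d + 14)/(4*d^4 - 4*d^3 - 19*d^2 + 10*d + 25)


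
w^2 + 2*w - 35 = (w - 5)*(w + 7)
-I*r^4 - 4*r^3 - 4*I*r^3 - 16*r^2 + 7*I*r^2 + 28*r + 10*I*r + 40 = (r - 2)*(r + 5)*(r - 4*I)*(-I*r - I)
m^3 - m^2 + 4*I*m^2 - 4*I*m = m*(m - 1)*(m + 4*I)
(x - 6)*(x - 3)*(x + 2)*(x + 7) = x^4 - 49*x^2 + 36*x + 252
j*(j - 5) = j^2 - 5*j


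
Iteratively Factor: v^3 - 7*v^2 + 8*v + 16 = (v - 4)*(v^2 - 3*v - 4) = (v - 4)^2*(v + 1)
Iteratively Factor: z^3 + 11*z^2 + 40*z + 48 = (z + 4)*(z^2 + 7*z + 12) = (z + 3)*(z + 4)*(z + 4)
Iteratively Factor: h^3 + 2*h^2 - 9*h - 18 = (h - 3)*(h^2 + 5*h + 6) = (h - 3)*(h + 3)*(h + 2)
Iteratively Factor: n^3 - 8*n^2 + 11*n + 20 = (n - 4)*(n^2 - 4*n - 5) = (n - 5)*(n - 4)*(n + 1)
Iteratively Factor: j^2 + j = (j + 1)*(j)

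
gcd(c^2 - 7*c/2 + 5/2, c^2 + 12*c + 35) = 1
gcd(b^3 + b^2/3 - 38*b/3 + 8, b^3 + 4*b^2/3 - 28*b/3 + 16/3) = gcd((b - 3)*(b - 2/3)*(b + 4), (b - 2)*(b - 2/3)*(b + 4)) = b^2 + 10*b/3 - 8/3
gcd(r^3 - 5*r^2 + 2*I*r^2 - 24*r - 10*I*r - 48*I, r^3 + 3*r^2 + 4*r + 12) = r^2 + r*(3 + 2*I) + 6*I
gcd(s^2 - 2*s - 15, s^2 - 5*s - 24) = s + 3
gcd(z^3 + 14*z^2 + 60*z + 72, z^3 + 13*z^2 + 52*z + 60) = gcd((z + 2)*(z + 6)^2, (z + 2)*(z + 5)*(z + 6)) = z^2 + 8*z + 12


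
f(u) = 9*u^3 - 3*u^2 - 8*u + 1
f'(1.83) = 71.44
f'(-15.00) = 6157.00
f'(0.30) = -7.37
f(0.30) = -1.43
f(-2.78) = -193.31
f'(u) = 27*u^2 - 6*u - 8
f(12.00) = 15025.00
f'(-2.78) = 217.35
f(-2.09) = -77.55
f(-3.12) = -276.59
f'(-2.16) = 130.93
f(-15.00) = -30929.00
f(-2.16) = -86.42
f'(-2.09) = 122.48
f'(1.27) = 27.93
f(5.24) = 1171.61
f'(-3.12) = 273.55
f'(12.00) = 3808.00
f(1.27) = 4.44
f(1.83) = 31.47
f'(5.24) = 701.92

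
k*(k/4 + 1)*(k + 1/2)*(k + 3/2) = k^4/4 + 3*k^3/2 + 35*k^2/16 + 3*k/4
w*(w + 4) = w^2 + 4*w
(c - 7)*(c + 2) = c^2 - 5*c - 14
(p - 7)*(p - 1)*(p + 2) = p^3 - 6*p^2 - 9*p + 14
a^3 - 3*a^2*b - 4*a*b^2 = a*(a - 4*b)*(a + b)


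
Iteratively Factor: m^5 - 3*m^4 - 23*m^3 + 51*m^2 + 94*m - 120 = (m + 4)*(m^4 - 7*m^3 + 5*m^2 + 31*m - 30) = (m - 3)*(m + 4)*(m^3 - 4*m^2 - 7*m + 10) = (m - 3)*(m - 1)*(m + 4)*(m^2 - 3*m - 10) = (m - 3)*(m - 1)*(m + 2)*(m + 4)*(m - 5)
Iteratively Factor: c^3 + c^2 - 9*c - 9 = (c + 1)*(c^2 - 9) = (c + 1)*(c + 3)*(c - 3)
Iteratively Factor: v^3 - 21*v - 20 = (v + 4)*(v^2 - 4*v - 5) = (v + 1)*(v + 4)*(v - 5)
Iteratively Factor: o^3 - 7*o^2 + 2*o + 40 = (o + 2)*(o^2 - 9*o + 20) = (o - 4)*(o + 2)*(o - 5)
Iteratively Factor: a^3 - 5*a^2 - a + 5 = (a + 1)*(a^2 - 6*a + 5) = (a - 5)*(a + 1)*(a - 1)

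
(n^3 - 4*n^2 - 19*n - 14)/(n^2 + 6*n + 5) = (n^2 - 5*n - 14)/(n + 5)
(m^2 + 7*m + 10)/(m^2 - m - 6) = (m + 5)/(m - 3)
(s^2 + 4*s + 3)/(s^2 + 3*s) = (s + 1)/s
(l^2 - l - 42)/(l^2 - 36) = (l - 7)/(l - 6)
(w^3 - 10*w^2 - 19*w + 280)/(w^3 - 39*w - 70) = (w - 8)/(w + 2)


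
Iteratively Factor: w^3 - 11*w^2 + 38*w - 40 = (w - 4)*(w^2 - 7*w + 10) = (w - 5)*(w - 4)*(w - 2)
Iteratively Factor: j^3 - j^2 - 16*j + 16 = (j + 4)*(j^2 - 5*j + 4) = (j - 4)*(j + 4)*(j - 1)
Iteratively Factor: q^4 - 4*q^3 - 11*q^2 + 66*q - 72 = (q - 2)*(q^3 - 2*q^2 - 15*q + 36) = (q - 3)*(q - 2)*(q^2 + q - 12) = (q - 3)*(q - 2)*(q + 4)*(q - 3)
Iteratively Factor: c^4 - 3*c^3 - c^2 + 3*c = (c - 1)*(c^3 - 2*c^2 - 3*c) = c*(c - 1)*(c^2 - 2*c - 3) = c*(c - 1)*(c + 1)*(c - 3)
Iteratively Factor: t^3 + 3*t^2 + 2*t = (t + 1)*(t^2 + 2*t) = (t + 1)*(t + 2)*(t)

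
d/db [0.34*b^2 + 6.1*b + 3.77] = 0.68*b + 6.1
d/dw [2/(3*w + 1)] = -6/(3*w + 1)^2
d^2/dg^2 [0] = 0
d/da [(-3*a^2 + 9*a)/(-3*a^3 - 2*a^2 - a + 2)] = 3*(-3*a^4 + 18*a^3 + 7*a^2 - 4*a + 6)/(9*a^6 + 12*a^5 + 10*a^4 - 8*a^3 - 7*a^2 - 4*a + 4)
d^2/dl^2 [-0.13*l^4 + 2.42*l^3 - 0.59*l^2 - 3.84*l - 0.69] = -1.56*l^2 + 14.52*l - 1.18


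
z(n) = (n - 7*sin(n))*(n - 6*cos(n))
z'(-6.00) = 45.99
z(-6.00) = 93.57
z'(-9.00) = -17.06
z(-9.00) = 21.61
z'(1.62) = -34.99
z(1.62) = -10.29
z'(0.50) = 13.44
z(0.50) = 13.61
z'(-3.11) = 20.74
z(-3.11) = -8.34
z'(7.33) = -2.97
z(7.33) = 5.49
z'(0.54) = 10.55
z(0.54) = 14.09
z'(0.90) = -16.64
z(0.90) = 12.97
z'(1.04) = -25.77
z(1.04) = 9.98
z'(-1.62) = -28.60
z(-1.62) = -7.12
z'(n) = (1 - 7*cos(n))*(n - 6*cos(n)) + (n - 7*sin(n))*(6*sin(n) + 1) = (n - 7*sin(n))*(6*sin(n) + 1) - (n - 6*cos(n))*(7*cos(n) - 1)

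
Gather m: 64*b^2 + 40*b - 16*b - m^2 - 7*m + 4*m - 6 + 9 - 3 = 64*b^2 + 24*b - m^2 - 3*m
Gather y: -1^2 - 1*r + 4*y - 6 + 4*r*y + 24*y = -r + y*(4*r + 28) - 7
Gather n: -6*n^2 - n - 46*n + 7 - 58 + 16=-6*n^2 - 47*n - 35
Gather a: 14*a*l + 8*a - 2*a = a*(14*l + 6)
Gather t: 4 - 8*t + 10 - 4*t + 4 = 18 - 12*t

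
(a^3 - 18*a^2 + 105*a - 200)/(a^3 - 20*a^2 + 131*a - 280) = (a - 5)/(a - 7)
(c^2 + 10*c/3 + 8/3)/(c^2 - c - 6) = (c + 4/3)/(c - 3)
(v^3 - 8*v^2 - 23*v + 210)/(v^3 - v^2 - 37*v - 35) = (v - 6)/(v + 1)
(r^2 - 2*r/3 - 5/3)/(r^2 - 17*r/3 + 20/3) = (r + 1)/(r - 4)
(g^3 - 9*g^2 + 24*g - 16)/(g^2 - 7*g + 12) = (g^2 - 5*g + 4)/(g - 3)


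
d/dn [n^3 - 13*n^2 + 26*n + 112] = 3*n^2 - 26*n + 26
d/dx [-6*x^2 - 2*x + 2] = -12*x - 2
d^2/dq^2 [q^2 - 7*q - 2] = 2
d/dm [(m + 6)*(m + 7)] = 2*m + 13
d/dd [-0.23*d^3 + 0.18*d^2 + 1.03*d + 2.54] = -0.69*d^2 + 0.36*d + 1.03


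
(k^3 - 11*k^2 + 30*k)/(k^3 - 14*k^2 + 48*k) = (k - 5)/(k - 8)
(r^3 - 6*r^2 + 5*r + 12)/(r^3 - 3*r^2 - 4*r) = (r - 3)/r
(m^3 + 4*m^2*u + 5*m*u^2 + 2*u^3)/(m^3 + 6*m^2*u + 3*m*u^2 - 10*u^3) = (-m^2 - 2*m*u - u^2)/(-m^2 - 4*m*u + 5*u^2)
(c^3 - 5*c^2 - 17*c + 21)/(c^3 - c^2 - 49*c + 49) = (c + 3)/(c + 7)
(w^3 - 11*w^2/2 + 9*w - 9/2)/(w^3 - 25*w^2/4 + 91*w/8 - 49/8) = 4*(2*w^2 - 9*w + 9)/(8*w^2 - 42*w + 49)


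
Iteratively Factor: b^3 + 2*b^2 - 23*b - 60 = (b + 3)*(b^2 - b - 20) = (b - 5)*(b + 3)*(b + 4)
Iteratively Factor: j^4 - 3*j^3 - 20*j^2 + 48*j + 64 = (j - 4)*(j^3 + j^2 - 16*j - 16) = (j - 4)^2*(j^2 + 5*j + 4) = (j - 4)^2*(j + 4)*(j + 1)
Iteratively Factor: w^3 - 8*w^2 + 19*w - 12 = (w - 3)*(w^2 - 5*w + 4) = (w - 4)*(w - 3)*(w - 1)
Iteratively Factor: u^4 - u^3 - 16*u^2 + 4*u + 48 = (u - 4)*(u^3 + 3*u^2 - 4*u - 12) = (u - 4)*(u - 2)*(u^2 + 5*u + 6) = (u - 4)*(u - 2)*(u + 2)*(u + 3)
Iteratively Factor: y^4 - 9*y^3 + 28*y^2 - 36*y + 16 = (y - 2)*(y^3 - 7*y^2 + 14*y - 8) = (y - 2)^2*(y^2 - 5*y + 4) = (y - 4)*(y - 2)^2*(y - 1)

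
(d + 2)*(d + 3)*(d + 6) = d^3 + 11*d^2 + 36*d + 36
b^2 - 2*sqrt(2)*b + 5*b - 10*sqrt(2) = (b + 5)*(b - 2*sqrt(2))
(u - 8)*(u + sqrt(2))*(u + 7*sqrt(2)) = u^3 - 8*u^2 + 8*sqrt(2)*u^2 - 64*sqrt(2)*u + 14*u - 112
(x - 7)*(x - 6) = x^2 - 13*x + 42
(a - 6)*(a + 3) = a^2 - 3*a - 18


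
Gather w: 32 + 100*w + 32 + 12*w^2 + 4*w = 12*w^2 + 104*w + 64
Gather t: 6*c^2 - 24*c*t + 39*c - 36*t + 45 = 6*c^2 + 39*c + t*(-24*c - 36) + 45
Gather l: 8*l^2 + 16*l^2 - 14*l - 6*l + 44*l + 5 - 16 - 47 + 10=24*l^2 + 24*l - 48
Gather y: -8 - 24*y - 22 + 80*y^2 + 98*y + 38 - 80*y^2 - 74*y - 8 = 0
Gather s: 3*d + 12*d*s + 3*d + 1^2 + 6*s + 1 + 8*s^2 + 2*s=6*d + 8*s^2 + s*(12*d + 8) + 2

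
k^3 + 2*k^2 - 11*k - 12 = (k - 3)*(k + 1)*(k + 4)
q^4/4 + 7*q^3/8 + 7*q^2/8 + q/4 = q*(q/2 + 1/4)*(q/2 + 1)*(q + 1)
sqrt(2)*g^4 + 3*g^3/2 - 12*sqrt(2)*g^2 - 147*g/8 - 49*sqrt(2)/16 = (g - 7/2)*(g + 7/2)*(g + sqrt(2)/2)*(sqrt(2)*g + 1/2)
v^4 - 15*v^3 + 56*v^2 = v^2*(v - 8)*(v - 7)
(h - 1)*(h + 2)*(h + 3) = h^3 + 4*h^2 + h - 6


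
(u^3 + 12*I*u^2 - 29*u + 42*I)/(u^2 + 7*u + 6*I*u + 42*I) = (u^2 + 6*I*u + 7)/(u + 7)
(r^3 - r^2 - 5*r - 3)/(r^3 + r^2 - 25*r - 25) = (r^2 - 2*r - 3)/(r^2 - 25)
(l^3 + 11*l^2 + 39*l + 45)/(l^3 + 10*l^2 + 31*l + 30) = (l + 3)/(l + 2)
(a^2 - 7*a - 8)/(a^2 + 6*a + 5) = (a - 8)/(a + 5)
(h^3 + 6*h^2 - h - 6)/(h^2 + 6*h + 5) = (h^2 + 5*h - 6)/(h + 5)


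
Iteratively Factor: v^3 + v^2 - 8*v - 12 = (v + 2)*(v^2 - v - 6) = (v + 2)^2*(v - 3)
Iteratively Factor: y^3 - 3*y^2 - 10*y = (y + 2)*(y^2 - 5*y) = y*(y + 2)*(y - 5)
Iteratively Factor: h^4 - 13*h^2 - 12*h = (h + 3)*(h^3 - 3*h^2 - 4*h) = (h + 1)*(h + 3)*(h^2 - 4*h) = (h - 4)*(h + 1)*(h + 3)*(h)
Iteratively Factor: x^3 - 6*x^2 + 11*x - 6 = (x - 2)*(x^2 - 4*x + 3) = (x - 2)*(x - 1)*(x - 3)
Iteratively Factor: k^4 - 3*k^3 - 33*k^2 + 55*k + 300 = (k + 4)*(k^3 - 7*k^2 - 5*k + 75) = (k + 3)*(k + 4)*(k^2 - 10*k + 25) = (k - 5)*(k + 3)*(k + 4)*(k - 5)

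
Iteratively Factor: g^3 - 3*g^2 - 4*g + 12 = (g - 3)*(g^2 - 4) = (g - 3)*(g + 2)*(g - 2)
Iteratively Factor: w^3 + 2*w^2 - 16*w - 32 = (w + 4)*(w^2 - 2*w - 8) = (w - 4)*(w + 4)*(w + 2)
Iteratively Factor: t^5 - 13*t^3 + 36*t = (t - 3)*(t^4 + 3*t^3 - 4*t^2 - 12*t) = (t - 3)*(t + 2)*(t^3 + t^2 - 6*t) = t*(t - 3)*(t + 2)*(t^2 + t - 6) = t*(t - 3)*(t + 2)*(t + 3)*(t - 2)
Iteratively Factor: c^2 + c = (c + 1)*(c)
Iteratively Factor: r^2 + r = (r)*(r + 1)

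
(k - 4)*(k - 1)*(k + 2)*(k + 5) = k^4 + 2*k^3 - 21*k^2 - 22*k + 40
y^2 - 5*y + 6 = (y - 3)*(y - 2)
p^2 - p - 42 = (p - 7)*(p + 6)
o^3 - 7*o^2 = o^2*(o - 7)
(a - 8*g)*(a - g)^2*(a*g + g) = a^4*g - 10*a^3*g^2 + a^3*g + 17*a^2*g^3 - 10*a^2*g^2 - 8*a*g^4 + 17*a*g^3 - 8*g^4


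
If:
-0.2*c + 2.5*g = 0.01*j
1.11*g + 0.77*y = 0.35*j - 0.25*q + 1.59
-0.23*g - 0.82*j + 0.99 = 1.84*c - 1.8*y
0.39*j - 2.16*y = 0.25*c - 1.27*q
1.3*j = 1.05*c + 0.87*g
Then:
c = 1.52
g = 0.13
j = 1.31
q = 2.65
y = 1.62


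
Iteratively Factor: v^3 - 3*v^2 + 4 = (v - 2)*(v^2 - v - 2) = (v - 2)*(v + 1)*(v - 2)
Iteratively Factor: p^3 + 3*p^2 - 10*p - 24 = (p + 2)*(p^2 + p - 12) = (p + 2)*(p + 4)*(p - 3)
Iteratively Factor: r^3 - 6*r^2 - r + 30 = (r - 3)*(r^2 - 3*r - 10) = (r - 5)*(r - 3)*(r + 2)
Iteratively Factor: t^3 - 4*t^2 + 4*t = (t - 2)*(t^2 - 2*t) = (t - 2)^2*(t)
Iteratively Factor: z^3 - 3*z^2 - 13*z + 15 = (z + 3)*(z^2 - 6*z + 5) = (z - 5)*(z + 3)*(z - 1)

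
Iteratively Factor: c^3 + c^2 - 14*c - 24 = (c + 3)*(c^2 - 2*c - 8) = (c - 4)*(c + 3)*(c + 2)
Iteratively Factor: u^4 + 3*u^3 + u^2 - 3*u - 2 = (u + 1)*(u^3 + 2*u^2 - u - 2) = (u + 1)*(u + 2)*(u^2 - 1) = (u + 1)^2*(u + 2)*(u - 1)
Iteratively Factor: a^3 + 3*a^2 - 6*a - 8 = (a + 4)*(a^2 - a - 2) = (a - 2)*(a + 4)*(a + 1)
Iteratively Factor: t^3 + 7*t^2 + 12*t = (t + 4)*(t^2 + 3*t) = t*(t + 4)*(t + 3)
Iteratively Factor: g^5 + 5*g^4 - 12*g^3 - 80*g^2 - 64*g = (g - 4)*(g^4 + 9*g^3 + 24*g^2 + 16*g) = (g - 4)*(g + 1)*(g^3 + 8*g^2 + 16*g) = g*(g - 4)*(g + 1)*(g^2 + 8*g + 16) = g*(g - 4)*(g + 1)*(g + 4)*(g + 4)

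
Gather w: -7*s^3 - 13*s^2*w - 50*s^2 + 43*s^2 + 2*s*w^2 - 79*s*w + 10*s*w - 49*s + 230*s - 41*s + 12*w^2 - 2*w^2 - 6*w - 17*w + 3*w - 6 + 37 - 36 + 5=-7*s^3 - 7*s^2 + 140*s + w^2*(2*s + 10) + w*(-13*s^2 - 69*s - 20)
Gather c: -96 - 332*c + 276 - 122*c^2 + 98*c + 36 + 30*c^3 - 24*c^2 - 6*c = 30*c^3 - 146*c^2 - 240*c + 216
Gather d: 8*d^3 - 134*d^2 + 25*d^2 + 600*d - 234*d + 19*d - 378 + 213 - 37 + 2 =8*d^3 - 109*d^2 + 385*d - 200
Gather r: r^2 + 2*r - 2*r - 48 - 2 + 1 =r^2 - 49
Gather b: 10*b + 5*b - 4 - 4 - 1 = 15*b - 9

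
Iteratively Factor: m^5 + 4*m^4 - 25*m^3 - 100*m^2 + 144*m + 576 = (m + 4)*(m^4 - 25*m^2 + 144) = (m + 3)*(m + 4)*(m^3 - 3*m^2 - 16*m + 48) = (m - 3)*(m + 3)*(m + 4)*(m^2 - 16) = (m - 4)*(m - 3)*(m + 3)*(m + 4)*(m + 4)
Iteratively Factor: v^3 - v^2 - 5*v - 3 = (v - 3)*(v^2 + 2*v + 1) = (v - 3)*(v + 1)*(v + 1)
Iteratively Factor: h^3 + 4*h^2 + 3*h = (h + 3)*(h^2 + h) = (h + 1)*(h + 3)*(h)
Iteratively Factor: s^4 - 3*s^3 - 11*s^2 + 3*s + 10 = (s - 5)*(s^3 + 2*s^2 - s - 2) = (s - 5)*(s + 1)*(s^2 + s - 2) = (s - 5)*(s - 1)*(s + 1)*(s + 2)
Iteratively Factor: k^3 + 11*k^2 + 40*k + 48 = (k + 4)*(k^2 + 7*k + 12) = (k + 4)^2*(k + 3)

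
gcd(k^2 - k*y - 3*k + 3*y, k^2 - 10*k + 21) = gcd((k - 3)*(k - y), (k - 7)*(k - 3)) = k - 3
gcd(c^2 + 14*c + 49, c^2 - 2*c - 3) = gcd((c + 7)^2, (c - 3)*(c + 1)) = 1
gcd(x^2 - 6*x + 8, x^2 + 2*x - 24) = x - 4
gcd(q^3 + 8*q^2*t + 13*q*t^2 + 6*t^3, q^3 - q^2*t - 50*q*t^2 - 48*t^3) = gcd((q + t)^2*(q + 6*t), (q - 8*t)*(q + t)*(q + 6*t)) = q^2 + 7*q*t + 6*t^2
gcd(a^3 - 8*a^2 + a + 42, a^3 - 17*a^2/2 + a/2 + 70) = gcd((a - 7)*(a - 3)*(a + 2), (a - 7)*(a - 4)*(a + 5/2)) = a - 7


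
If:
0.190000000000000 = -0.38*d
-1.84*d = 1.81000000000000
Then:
No Solution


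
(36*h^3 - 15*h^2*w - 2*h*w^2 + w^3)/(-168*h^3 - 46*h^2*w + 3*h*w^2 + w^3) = (9*h^2 - 6*h*w + w^2)/(-42*h^2 - h*w + w^2)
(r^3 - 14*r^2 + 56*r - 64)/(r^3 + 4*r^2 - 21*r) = (r^3 - 14*r^2 + 56*r - 64)/(r*(r^2 + 4*r - 21))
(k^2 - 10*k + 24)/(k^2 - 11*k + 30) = (k - 4)/(k - 5)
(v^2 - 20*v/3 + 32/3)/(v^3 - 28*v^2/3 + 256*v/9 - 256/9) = 3/(3*v - 8)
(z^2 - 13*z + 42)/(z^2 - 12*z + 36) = (z - 7)/(z - 6)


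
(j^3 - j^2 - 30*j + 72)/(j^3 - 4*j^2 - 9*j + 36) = (j + 6)/(j + 3)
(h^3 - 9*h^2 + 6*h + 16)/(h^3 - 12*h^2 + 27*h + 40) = (h - 2)/(h - 5)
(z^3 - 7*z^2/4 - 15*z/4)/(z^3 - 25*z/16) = 4*(z - 3)/(4*z - 5)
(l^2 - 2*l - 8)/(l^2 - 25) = (l^2 - 2*l - 8)/(l^2 - 25)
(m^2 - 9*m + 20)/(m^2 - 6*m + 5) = (m - 4)/(m - 1)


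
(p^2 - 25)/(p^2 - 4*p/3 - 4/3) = 3*(25 - p^2)/(-3*p^2 + 4*p + 4)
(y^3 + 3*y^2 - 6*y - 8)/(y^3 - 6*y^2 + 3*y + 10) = (y + 4)/(y - 5)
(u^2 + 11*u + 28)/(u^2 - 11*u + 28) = (u^2 + 11*u + 28)/(u^2 - 11*u + 28)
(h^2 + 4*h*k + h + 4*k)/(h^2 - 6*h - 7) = (h + 4*k)/(h - 7)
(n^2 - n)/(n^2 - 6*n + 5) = n/(n - 5)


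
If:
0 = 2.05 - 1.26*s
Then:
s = 1.63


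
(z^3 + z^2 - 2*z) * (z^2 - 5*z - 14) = z^5 - 4*z^4 - 21*z^3 - 4*z^2 + 28*z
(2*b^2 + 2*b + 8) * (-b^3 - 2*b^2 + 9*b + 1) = -2*b^5 - 6*b^4 + 6*b^3 + 4*b^2 + 74*b + 8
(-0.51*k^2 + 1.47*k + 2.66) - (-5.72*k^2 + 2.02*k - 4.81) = 5.21*k^2 - 0.55*k + 7.47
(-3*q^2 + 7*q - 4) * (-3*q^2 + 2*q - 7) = 9*q^4 - 27*q^3 + 47*q^2 - 57*q + 28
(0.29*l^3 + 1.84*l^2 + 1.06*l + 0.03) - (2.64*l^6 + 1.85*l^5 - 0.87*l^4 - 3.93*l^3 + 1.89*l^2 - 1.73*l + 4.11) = -2.64*l^6 - 1.85*l^5 + 0.87*l^4 + 4.22*l^3 - 0.0499999999999998*l^2 + 2.79*l - 4.08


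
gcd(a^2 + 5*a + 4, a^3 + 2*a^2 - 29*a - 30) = a + 1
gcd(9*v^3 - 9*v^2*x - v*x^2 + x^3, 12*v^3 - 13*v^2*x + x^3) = 3*v^2 - 4*v*x + x^2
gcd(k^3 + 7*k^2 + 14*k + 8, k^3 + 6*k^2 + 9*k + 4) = k^2 + 5*k + 4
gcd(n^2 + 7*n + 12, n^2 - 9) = n + 3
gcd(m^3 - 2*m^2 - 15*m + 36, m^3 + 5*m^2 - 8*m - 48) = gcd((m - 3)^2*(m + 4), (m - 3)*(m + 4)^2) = m^2 + m - 12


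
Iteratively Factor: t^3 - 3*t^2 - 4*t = (t)*(t^2 - 3*t - 4) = t*(t - 4)*(t + 1)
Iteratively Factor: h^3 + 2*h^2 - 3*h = (h - 1)*(h^2 + 3*h) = (h - 1)*(h + 3)*(h)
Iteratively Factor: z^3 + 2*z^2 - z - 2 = (z + 2)*(z^2 - 1) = (z + 1)*(z + 2)*(z - 1)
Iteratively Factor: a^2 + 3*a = (a + 3)*(a)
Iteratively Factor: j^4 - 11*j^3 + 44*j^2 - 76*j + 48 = (j - 3)*(j^3 - 8*j^2 + 20*j - 16) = (j - 4)*(j - 3)*(j^2 - 4*j + 4) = (j - 4)*(j - 3)*(j - 2)*(j - 2)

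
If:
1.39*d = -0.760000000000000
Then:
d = -0.55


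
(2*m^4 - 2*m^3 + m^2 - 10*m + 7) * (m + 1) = 2*m^5 - m^3 - 9*m^2 - 3*m + 7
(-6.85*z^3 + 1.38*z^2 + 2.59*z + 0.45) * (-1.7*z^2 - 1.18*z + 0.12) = 11.645*z^5 + 5.737*z^4 - 6.8534*z^3 - 3.6556*z^2 - 0.2202*z + 0.054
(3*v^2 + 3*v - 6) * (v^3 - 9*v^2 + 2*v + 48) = 3*v^5 - 24*v^4 - 27*v^3 + 204*v^2 + 132*v - 288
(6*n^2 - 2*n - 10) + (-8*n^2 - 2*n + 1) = -2*n^2 - 4*n - 9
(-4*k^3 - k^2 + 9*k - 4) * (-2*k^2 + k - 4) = 8*k^5 - 2*k^4 - 3*k^3 + 21*k^2 - 40*k + 16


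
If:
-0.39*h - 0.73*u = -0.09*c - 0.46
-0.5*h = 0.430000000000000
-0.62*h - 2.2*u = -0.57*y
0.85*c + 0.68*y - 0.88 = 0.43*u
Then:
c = -0.78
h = -0.86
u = 0.99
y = 2.90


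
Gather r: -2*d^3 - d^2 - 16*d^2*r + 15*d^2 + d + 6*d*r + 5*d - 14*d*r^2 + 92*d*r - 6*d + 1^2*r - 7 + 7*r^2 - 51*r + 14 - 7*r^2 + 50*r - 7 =-2*d^3 + 14*d^2 - 14*d*r^2 + r*(-16*d^2 + 98*d)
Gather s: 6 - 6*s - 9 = -6*s - 3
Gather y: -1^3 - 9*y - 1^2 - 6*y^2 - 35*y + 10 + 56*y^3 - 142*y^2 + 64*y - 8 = 56*y^3 - 148*y^2 + 20*y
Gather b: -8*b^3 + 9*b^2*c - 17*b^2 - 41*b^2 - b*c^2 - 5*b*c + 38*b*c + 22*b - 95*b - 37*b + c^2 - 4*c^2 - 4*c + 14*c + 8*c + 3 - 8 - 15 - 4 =-8*b^3 + b^2*(9*c - 58) + b*(-c^2 + 33*c - 110) - 3*c^2 + 18*c - 24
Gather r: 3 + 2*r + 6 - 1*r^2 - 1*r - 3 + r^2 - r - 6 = 0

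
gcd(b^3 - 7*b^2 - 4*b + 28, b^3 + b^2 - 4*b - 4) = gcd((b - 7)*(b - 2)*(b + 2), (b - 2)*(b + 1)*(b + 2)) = b^2 - 4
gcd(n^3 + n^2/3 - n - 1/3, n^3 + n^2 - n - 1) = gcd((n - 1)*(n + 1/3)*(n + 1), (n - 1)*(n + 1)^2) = n^2 - 1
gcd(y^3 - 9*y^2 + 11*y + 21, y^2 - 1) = y + 1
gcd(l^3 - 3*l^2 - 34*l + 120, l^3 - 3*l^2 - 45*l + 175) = l - 5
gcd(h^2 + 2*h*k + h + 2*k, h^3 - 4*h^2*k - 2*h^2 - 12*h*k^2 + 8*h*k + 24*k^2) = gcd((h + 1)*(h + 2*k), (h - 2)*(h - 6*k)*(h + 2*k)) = h + 2*k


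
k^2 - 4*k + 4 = (k - 2)^2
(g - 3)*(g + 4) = g^2 + g - 12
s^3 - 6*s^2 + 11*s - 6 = (s - 3)*(s - 2)*(s - 1)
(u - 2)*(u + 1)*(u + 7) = u^3 + 6*u^2 - 9*u - 14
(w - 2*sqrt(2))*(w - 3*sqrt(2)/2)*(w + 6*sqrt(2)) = w^3 + 5*sqrt(2)*w^2/2 - 36*w + 36*sqrt(2)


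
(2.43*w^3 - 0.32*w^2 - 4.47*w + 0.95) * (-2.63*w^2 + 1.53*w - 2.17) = -6.3909*w^5 + 4.5595*w^4 + 5.9934*w^3 - 8.6432*w^2 + 11.1534*w - 2.0615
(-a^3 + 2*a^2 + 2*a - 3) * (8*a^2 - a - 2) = -8*a^5 + 17*a^4 + 16*a^3 - 30*a^2 - a + 6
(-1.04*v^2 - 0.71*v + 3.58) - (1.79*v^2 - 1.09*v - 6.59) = -2.83*v^2 + 0.38*v + 10.17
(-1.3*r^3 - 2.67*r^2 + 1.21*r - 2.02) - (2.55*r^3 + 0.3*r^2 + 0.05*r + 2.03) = -3.85*r^3 - 2.97*r^2 + 1.16*r - 4.05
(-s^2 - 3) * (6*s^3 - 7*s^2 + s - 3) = -6*s^5 + 7*s^4 - 19*s^3 + 24*s^2 - 3*s + 9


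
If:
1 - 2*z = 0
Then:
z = 1/2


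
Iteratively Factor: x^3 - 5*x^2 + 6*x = (x)*(x^2 - 5*x + 6) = x*(x - 3)*(x - 2)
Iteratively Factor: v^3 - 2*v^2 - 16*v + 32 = (v - 2)*(v^2 - 16) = (v - 4)*(v - 2)*(v + 4)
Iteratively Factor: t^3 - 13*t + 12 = (t + 4)*(t^2 - 4*t + 3) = (t - 3)*(t + 4)*(t - 1)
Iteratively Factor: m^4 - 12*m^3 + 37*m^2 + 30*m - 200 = (m - 5)*(m^3 - 7*m^2 + 2*m + 40) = (m - 5)*(m - 4)*(m^2 - 3*m - 10) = (m - 5)*(m - 4)*(m + 2)*(m - 5)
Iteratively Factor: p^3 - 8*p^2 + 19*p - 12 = (p - 1)*(p^2 - 7*p + 12) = (p - 3)*(p - 1)*(p - 4)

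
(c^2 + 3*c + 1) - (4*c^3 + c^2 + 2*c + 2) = -4*c^3 + c - 1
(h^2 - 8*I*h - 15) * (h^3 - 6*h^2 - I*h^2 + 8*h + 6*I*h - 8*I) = h^5 - 6*h^4 - 9*I*h^4 - 15*h^3 + 54*I*h^3 + 138*h^2 - 57*I*h^2 - 184*h - 90*I*h + 120*I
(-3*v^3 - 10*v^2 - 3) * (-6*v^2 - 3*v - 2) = 18*v^5 + 69*v^4 + 36*v^3 + 38*v^2 + 9*v + 6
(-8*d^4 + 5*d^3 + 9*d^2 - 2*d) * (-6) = 48*d^4 - 30*d^3 - 54*d^2 + 12*d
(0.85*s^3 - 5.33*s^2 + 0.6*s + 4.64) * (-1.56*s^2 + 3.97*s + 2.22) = -1.326*s^5 + 11.6893*s^4 - 20.2091*s^3 - 16.689*s^2 + 19.7528*s + 10.3008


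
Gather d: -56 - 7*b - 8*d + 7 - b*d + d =-7*b + d*(-b - 7) - 49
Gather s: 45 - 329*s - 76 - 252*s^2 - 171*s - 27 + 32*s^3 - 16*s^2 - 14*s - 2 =32*s^3 - 268*s^2 - 514*s - 60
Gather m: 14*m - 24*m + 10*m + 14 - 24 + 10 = 0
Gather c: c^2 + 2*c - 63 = c^2 + 2*c - 63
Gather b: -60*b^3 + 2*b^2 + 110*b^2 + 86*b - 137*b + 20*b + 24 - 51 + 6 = -60*b^3 + 112*b^2 - 31*b - 21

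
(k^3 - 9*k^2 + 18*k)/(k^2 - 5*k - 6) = k*(k - 3)/(k + 1)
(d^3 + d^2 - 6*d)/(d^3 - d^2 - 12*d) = (d - 2)/(d - 4)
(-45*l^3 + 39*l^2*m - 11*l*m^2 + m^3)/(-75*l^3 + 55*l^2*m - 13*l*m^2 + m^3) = (3*l - m)/(5*l - m)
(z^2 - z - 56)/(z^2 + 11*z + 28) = (z - 8)/(z + 4)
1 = 1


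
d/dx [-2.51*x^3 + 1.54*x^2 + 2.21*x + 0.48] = -7.53*x^2 + 3.08*x + 2.21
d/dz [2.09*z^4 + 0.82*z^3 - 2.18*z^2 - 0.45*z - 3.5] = 8.36*z^3 + 2.46*z^2 - 4.36*z - 0.45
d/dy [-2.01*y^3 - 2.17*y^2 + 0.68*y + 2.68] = -6.03*y^2 - 4.34*y + 0.68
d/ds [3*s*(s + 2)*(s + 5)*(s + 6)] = 12*s^3 + 117*s^2 + 312*s + 180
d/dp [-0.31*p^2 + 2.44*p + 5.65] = 2.44 - 0.62*p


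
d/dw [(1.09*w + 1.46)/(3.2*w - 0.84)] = (4.693584 - 17.88032*w)/(3.2*w - 0.84)^3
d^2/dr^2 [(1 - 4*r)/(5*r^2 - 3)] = 10*(20*r^2*(1 - 4*r) + (12*r - 1)*(5*r^2 - 3))/(5*r^2 - 3)^3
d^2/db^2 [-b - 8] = 0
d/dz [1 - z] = -1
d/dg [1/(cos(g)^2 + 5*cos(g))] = (2*cos(g) + 5)*sin(g)/((cos(g) + 5)^2*cos(g)^2)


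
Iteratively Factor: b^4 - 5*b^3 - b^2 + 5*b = (b - 5)*(b^3 - b) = (b - 5)*(b + 1)*(b^2 - b) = (b - 5)*(b - 1)*(b + 1)*(b)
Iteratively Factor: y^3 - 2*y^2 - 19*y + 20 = (y - 5)*(y^2 + 3*y - 4) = (y - 5)*(y + 4)*(y - 1)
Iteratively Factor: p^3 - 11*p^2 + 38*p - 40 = (p - 5)*(p^2 - 6*p + 8) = (p - 5)*(p - 2)*(p - 4)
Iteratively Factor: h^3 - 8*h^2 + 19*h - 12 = (h - 1)*(h^2 - 7*h + 12) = (h - 3)*(h - 1)*(h - 4)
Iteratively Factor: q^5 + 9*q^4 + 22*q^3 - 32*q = (q)*(q^4 + 9*q^3 + 22*q^2 - 32) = q*(q + 4)*(q^3 + 5*q^2 + 2*q - 8) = q*(q - 1)*(q + 4)*(q^2 + 6*q + 8) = q*(q - 1)*(q + 2)*(q + 4)*(q + 4)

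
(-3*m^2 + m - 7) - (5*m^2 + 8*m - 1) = -8*m^2 - 7*m - 6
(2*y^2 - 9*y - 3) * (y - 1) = 2*y^3 - 11*y^2 + 6*y + 3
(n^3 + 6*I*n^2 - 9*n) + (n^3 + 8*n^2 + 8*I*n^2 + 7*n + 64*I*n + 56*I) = 2*n^3 + 8*n^2 + 14*I*n^2 - 2*n + 64*I*n + 56*I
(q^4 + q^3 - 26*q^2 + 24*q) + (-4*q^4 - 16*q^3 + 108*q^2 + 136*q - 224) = -3*q^4 - 15*q^3 + 82*q^2 + 160*q - 224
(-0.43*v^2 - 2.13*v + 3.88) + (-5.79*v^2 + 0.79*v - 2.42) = -6.22*v^2 - 1.34*v + 1.46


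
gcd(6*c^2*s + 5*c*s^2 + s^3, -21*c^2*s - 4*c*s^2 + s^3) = 3*c*s + s^2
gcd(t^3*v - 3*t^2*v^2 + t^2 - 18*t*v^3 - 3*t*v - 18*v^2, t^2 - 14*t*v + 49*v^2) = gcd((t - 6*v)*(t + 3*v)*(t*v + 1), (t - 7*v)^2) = 1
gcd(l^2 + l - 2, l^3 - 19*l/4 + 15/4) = l - 1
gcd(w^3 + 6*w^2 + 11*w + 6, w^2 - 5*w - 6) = w + 1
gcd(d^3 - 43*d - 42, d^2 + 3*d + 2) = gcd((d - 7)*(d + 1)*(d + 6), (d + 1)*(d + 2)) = d + 1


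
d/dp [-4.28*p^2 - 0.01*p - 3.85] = -8.56*p - 0.01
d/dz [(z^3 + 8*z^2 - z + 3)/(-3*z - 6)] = (-2*z^3 - 14*z^2 - 32*z + 5)/(3*(z^2 + 4*z + 4))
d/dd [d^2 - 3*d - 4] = 2*d - 3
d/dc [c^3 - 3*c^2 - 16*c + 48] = 3*c^2 - 6*c - 16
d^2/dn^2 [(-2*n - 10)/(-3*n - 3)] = 16/(3*(n + 1)^3)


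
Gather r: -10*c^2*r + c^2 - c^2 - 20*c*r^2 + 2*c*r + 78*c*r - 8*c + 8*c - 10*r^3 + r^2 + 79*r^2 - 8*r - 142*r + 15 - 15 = -10*r^3 + r^2*(80 - 20*c) + r*(-10*c^2 + 80*c - 150)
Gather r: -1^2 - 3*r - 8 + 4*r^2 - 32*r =4*r^2 - 35*r - 9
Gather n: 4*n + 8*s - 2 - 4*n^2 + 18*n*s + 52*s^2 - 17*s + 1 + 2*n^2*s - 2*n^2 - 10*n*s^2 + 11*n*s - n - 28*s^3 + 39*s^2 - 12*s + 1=n^2*(2*s - 6) + n*(-10*s^2 + 29*s + 3) - 28*s^3 + 91*s^2 - 21*s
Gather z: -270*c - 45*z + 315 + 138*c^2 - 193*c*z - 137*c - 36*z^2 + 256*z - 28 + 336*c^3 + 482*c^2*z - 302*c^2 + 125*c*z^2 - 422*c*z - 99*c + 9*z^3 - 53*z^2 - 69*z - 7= 336*c^3 - 164*c^2 - 506*c + 9*z^3 + z^2*(125*c - 89) + z*(482*c^2 - 615*c + 142) + 280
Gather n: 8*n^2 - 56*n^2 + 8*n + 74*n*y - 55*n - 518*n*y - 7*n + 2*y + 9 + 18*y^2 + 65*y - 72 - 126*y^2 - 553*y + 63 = -48*n^2 + n*(-444*y - 54) - 108*y^2 - 486*y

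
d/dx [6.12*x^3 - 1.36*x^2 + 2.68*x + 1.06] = 18.36*x^2 - 2.72*x + 2.68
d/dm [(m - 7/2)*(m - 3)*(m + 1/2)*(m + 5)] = 4*m^3 - 3*m^2 - 91*m/2 + 83/2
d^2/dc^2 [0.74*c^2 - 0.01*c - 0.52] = 1.48000000000000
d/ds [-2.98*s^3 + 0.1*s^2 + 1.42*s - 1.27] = -8.94*s^2 + 0.2*s + 1.42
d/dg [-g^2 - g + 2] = -2*g - 1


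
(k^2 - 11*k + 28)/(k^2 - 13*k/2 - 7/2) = 2*(k - 4)/(2*k + 1)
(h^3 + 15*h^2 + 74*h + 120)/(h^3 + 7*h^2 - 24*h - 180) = (h^2 + 9*h + 20)/(h^2 + h - 30)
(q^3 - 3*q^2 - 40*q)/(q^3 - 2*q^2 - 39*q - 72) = q*(q + 5)/(q^2 + 6*q + 9)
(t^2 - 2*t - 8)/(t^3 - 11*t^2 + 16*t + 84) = (t - 4)/(t^2 - 13*t + 42)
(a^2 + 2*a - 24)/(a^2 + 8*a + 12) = (a - 4)/(a + 2)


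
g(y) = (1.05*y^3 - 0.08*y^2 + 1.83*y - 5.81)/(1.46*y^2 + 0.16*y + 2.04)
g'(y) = (-2.92*y - 0.16)*(1.05*y^3 - 0.08*y^2 + 1.83*y - 5.81)/(1.46*y^2 + 0.16*y + 2.04)^2 + (3.15*y^2 - 0.16*y + 1.83)/(1.46*y^2 + 0.16*y + 2.04)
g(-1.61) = -2.40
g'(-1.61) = -0.11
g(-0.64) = -2.87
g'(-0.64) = -0.67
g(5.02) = 3.39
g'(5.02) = 0.76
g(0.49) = -1.95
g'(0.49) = 2.27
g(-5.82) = -4.47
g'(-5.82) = 0.68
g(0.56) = -1.79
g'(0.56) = 2.29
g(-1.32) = -2.47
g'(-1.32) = -0.36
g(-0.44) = -2.98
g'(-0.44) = -0.38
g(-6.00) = -4.59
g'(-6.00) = 0.68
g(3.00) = 1.74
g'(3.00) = 0.90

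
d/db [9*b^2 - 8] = 18*b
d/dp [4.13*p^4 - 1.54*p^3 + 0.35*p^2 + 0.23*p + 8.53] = 16.52*p^3 - 4.62*p^2 + 0.7*p + 0.23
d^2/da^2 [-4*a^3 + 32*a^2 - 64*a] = 64 - 24*a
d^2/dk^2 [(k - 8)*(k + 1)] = 2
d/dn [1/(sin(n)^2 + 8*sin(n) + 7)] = -2*(sin(n) + 4)*cos(n)/(sin(n)^2 + 8*sin(n) + 7)^2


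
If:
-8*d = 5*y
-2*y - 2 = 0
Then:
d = 5/8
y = -1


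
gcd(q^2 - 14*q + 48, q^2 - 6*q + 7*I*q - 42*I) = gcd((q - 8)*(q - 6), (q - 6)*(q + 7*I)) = q - 6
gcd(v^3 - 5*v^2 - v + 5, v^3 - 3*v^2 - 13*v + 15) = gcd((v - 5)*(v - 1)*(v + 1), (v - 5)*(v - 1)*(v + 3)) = v^2 - 6*v + 5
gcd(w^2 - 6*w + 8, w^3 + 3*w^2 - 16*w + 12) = w - 2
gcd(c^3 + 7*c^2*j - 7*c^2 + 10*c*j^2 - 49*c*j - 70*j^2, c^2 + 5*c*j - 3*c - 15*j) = c + 5*j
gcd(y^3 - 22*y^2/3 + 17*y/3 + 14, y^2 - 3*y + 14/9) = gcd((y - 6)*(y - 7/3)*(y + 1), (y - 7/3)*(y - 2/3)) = y - 7/3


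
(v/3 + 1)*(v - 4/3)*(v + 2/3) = v^3/3 + 7*v^2/9 - 26*v/27 - 8/9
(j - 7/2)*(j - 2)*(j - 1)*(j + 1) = j^4 - 11*j^3/2 + 6*j^2 + 11*j/2 - 7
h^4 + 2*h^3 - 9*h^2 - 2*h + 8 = (h - 2)*(h - 1)*(h + 1)*(h + 4)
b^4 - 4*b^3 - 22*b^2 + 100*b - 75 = (b - 5)*(b - 3)*(b - 1)*(b + 5)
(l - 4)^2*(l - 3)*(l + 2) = l^4 - 9*l^3 + 18*l^2 + 32*l - 96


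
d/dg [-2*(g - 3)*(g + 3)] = -4*g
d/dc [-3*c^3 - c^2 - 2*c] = -9*c^2 - 2*c - 2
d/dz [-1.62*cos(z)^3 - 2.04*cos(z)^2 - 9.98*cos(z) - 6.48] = (4.86*cos(z)^2 + 4.08*cos(z) + 9.98)*sin(z)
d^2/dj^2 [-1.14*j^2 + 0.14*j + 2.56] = -2.28000000000000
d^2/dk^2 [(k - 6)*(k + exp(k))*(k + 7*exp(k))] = 8*k^2*exp(k) + 28*k*exp(2*k) - 16*k*exp(k) + 6*k - 140*exp(2*k) - 80*exp(k) - 12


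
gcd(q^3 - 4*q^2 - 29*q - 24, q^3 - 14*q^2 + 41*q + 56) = q^2 - 7*q - 8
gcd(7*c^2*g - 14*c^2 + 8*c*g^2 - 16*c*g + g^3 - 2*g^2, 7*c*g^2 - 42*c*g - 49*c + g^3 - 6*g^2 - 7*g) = 7*c + g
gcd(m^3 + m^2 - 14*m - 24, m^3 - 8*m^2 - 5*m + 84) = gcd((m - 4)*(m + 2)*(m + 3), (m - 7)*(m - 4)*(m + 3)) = m^2 - m - 12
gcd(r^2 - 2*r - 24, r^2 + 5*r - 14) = 1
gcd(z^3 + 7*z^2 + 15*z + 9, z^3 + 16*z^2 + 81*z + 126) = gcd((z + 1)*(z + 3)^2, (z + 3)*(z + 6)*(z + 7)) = z + 3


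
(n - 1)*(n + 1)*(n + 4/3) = n^3 + 4*n^2/3 - n - 4/3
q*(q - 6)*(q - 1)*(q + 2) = q^4 - 5*q^3 - 8*q^2 + 12*q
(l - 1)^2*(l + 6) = l^3 + 4*l^2 - 11*l + 6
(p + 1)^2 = p^2 + 2*p + 1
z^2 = z^2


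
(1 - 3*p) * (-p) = 3*p^2 - p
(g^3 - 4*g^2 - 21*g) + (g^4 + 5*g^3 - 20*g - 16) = g^4 + 6*g^3 - 4*g^2 - 41*g - 16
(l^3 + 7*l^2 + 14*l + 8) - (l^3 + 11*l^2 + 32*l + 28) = -4*l^2 - 18*l - 20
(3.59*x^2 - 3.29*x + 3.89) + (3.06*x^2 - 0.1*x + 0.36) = 6.65*x^2 - 3.39*x + 4.25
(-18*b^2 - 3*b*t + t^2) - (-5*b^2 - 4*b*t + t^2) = -13*b^2 + b*t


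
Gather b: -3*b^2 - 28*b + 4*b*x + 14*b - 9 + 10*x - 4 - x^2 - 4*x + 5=-3*b^2 + b*(4*x - 14) - x^2 + 6*x - 8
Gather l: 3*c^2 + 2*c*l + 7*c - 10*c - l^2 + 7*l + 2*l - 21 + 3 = 3*c^2 - 3*c - l^2 + l*(2*c + 9) - 18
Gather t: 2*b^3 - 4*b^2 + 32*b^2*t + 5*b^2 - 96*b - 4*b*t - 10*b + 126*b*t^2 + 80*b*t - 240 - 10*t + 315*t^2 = 2*b^3 + b^2 - 106*b + t^2*(126*b + 315) + t*(32*b^2 + 76*b - 10) - 240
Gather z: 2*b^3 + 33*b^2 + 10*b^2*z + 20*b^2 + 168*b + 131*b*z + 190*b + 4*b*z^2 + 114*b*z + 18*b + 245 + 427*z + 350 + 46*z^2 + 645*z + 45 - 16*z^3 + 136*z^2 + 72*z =2*b^3 + 53*b^2 + 376*b - 16*z^3 + z^2*(4*b + 182) + z*(10*b^2 + 245*b + 1144) + 640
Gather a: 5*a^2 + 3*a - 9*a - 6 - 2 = 5*a^2 - 6*a - 8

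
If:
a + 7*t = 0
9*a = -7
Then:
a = -7/9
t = 1/9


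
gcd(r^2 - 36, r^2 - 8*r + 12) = r - 6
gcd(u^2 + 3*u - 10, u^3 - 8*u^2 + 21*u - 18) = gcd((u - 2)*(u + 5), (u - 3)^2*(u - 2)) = u - 2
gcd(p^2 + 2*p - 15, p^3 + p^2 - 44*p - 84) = 1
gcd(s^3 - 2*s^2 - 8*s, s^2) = s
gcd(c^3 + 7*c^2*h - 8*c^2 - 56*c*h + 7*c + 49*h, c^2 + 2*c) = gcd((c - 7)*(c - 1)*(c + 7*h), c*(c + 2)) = 1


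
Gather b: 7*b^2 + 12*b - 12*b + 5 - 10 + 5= 7*b^2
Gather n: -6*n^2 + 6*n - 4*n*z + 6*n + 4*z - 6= -6*n^2 + n*(12 - 4*z) + 4*z - 6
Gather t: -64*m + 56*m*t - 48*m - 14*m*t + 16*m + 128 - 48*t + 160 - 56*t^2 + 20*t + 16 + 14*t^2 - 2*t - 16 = -96*m - 42*t^2 + t*(42*m - 30) + 288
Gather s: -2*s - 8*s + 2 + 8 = 10 - 10*s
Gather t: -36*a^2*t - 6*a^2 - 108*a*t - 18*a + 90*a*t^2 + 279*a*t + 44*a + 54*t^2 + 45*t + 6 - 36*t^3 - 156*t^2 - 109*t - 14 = -6*a^2 + 26*a - 36*t^3 + t^2*(90*a - 102) + t*(-36*a^2 + 171*a - 64) - 8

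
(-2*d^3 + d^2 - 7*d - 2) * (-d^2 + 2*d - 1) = 2*d^5 - 5*d^4 + 11*d^3 - 13*d^2 + 3*d + 2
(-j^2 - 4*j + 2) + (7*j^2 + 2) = 6*j^2 - 4*j + 4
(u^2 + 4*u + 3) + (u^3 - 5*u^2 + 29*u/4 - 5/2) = u^3 - 4*u^2 + 45*u/4 + 1/2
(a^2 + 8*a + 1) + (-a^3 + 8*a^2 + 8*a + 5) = -a^3 + 9*a^2 + 16*a + 6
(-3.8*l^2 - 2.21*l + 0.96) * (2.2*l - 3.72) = -8.36*l^3 + 9.274*l^2 + 10.3332*l - 3.5712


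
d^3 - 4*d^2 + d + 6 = (d - 3)*(d - 2)*(d + 1)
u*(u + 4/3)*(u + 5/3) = u^3 + 3*u^2 + 20*u/9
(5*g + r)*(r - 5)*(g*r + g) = 5*g^2*r^2 - 20*g^2*r - 25*g^2 + g*r^3 - 4*g*r^2 - 5*g*r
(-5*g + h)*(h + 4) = -5*g*h - 20*g + h^2 + 4*h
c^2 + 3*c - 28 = (c - 4)*(c + 7)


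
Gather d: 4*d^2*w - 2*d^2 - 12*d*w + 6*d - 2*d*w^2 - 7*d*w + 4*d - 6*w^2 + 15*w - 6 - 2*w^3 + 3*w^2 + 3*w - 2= d^2*(4*w - 2) + d*(-2*w^2 - 19*w + 10) - 2*w^3 - 3*w^2 + 18*w - 8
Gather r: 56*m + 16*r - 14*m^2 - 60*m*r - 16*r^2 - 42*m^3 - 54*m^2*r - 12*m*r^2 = -42*m^3 - 14*m^2 + 56*m + r^2*(-12*m - 16) + r*(-54*m^2 - 60*m + 16)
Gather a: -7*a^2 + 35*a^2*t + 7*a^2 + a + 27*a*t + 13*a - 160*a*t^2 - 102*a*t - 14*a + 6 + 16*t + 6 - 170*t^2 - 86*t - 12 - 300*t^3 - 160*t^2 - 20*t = 35*a^2*t + a*(-160*t^2 - 75*t) - 300*t^3 - 330*t^2 - 90*t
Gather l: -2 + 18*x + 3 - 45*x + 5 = 6 - 27*x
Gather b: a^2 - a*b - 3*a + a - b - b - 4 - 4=a^2 - 2*a + b*(-a - 2) - 8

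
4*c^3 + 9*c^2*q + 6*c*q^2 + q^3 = (c + q)^2*(4*c + q)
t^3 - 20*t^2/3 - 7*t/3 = t*(t - 7)*(t + 1/3)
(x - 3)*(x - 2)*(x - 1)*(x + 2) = x^4 - 4*x^3 - x^2 + 16*x - 12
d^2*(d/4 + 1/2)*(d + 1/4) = d^4/4 + 9*d^3/16 + d^2/8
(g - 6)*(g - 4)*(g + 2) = g^3 - 8*g^2 + 4*g + 48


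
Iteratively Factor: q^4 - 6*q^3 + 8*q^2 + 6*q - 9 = (q - 1)*(q^3 - 5*q^2 + 3*q + 9) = (q - 3)*(q - 1)*(q^2 - 2*q - 3) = (q - 3)*(q - 1)*(q + 1)*(q - 3)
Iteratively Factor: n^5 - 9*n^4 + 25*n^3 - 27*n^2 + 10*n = (n - 2)*(n^4 - 7*n^3 + 11*n^2 - 5*n) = (n - 2)*(n - 1)*(n^3 - 6*n^2 + 5*n) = (n - 5)*(n - 2)*(n - 1)*(n^2 - n) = n*(n - 5)*(n - 2)*(n - 1)*(n - 1)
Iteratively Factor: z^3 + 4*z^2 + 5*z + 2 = (z + 2)*(z^2 + 2*z + 1) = (z + 1)*(z + 2)*(z + 1)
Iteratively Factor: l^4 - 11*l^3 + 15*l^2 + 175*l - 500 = (l - 5)*(l^3 - 6*l^2 - 15*l + 100) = (l - 5)^2*(l^2 - l - 20) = (l - 5)^2*(l + 4)*(l - 5)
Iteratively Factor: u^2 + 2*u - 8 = (u - 2)*(u + 4)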